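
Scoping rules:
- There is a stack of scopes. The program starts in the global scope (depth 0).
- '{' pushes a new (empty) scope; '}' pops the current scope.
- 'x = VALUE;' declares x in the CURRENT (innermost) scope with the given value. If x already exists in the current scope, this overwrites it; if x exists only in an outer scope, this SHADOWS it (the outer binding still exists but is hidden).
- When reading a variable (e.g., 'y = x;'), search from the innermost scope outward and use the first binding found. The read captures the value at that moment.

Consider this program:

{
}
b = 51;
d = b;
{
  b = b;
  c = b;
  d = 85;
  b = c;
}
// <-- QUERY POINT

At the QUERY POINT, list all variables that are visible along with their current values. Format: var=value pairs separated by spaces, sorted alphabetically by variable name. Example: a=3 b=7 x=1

Step 1: enter scope (depth=1)
Step 2: exit scope (depth=0)
Step 3: declare b=51 at depth 0
Step 4: declare d=(read b)=51 at depth 0
Step 5: enter scope (depth=1)
Step 6: declare b=(read b)=51 at depth 1
Step 7: declare c=(read b)=51 at depth 1
Step 8: declare d=85 at depth 1
Step 9: declare b=(read c)=51 at depth 1
Step 10: exit scope (depth=0)
Visible at query point: b=51 d=51

Answer: b=51 d=51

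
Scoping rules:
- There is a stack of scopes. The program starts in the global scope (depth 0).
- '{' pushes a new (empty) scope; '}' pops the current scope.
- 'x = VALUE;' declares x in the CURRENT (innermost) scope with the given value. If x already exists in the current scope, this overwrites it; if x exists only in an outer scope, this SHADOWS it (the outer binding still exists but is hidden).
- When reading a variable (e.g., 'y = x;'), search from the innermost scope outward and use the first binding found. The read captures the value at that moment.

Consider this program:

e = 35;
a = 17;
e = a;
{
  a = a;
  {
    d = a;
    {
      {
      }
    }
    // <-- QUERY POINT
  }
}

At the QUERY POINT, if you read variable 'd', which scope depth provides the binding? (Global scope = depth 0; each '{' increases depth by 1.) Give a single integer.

Answer: 2

Derivation:
Step 1: declare e=35 at depth 0
Step 2: declare a=17 at depth 0
Step 3: declare e=(read a)=17 at depth 0
Step 4: enter scope (depth=1)
Step 5: declare a=(read a)=17 at depth 1
Step 6: enter scope (depth=2)
Step 7: declare d=(read a)=17 at depth 2
Step 8: enter scope (depth=3)
Step 9: enter scope (depth=4)
Step 10: exit scope (depth=3)
Step 11: exit scope (depth=2)
Visible at query point: a=17 d=17 e=17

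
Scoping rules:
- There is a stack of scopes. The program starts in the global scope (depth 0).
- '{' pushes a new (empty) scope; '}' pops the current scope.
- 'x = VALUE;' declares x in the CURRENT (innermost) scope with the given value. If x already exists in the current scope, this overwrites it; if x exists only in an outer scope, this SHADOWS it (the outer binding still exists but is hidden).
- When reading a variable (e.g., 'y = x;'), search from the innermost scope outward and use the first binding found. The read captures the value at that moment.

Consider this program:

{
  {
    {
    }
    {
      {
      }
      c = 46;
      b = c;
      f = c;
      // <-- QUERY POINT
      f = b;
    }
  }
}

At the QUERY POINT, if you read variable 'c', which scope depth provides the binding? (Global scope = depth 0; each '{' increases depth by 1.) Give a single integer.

Answer: 3

Derivation:
Step 1: enter scope (depth=1)
Step 2: enter scope (depth=2)
Step 3: enter scope (depth=3)
Step 4: exit scope (depth=2)
Step 5: enter scope (depth=3)
Step 6: enter scope (depth=4)
Step 7: exit scope (depth=3)
Step 8: declare c=46 at depth 3
Step 9: declare b=(read c)=46 at depth 3
Step 10: declare f=(read c)=46 at depth 3
Visible at query point: b=46 c=46 f=46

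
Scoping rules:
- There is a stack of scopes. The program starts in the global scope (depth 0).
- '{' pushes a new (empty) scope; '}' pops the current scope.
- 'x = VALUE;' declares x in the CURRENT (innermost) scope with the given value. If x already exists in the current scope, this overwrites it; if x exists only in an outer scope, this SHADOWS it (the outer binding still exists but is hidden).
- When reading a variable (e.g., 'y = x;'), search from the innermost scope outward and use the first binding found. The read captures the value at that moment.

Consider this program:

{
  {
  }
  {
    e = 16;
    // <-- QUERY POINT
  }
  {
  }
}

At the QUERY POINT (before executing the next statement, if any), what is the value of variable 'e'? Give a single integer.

Step 1: enter scope (depth=1)
Step 2: enter scope (depth=2)
Step 3: exit scope (depth=1)
Step 4: enter scope (depth=2)
Step 5: declare e=16 at depth 2
Visible at query point: e=16

Answer: 16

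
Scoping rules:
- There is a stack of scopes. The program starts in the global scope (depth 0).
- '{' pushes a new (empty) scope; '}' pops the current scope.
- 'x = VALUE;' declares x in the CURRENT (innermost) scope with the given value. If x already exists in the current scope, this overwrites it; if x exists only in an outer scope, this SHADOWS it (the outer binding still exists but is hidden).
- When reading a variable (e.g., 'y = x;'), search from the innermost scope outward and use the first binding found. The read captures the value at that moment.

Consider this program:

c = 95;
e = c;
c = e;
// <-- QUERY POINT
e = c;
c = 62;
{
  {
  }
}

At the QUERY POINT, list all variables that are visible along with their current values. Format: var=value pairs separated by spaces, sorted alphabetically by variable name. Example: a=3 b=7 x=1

Step 1: declare c=95 at depth 0
Step 2: declare e=(read c)=95 at depth 0
Step 3: declare c=(read e)=95 at depth 0
Visible at query point: c=95 e=95

Answer: c=95 e=95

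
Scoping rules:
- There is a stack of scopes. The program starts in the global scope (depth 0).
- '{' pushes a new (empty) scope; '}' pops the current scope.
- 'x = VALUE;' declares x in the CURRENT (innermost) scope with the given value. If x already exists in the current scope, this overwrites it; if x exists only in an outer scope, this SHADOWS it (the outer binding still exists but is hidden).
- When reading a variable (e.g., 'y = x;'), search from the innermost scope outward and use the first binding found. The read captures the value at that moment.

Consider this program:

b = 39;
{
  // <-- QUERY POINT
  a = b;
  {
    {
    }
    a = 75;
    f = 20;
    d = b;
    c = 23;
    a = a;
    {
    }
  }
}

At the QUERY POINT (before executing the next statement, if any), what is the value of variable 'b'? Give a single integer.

Answer: 39

Derivation:
Step 1: declare b=39 at depth 0
Step 2: enter scope (depth=1)
Visible at query point: b=39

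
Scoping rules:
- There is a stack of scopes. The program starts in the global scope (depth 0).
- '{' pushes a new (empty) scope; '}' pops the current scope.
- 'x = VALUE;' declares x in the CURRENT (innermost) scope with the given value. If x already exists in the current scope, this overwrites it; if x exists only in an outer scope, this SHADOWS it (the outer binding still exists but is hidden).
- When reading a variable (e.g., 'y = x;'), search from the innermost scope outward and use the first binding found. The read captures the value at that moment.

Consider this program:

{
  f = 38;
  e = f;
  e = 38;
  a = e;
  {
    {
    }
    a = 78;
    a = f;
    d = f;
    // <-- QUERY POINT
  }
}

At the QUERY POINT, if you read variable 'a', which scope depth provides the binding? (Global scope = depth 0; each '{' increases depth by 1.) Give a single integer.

Answer: 2

Derivation:
Step 1: enter scope (depth=1)
Step 2: declare f=38 at depth 1
Step 3: declare e=(read f)=38 at depth 1
Step 4: declare e=38 at depth 1
Step 5: declare a=(read e)=38 at depth 1
Step 6: enter scope (depth=2)
Step 7: enter scope (depth=3)
Step 8: exit scope (depth=2)
Step 9: declare a=78 at depth 2
Step 10: declare a=(read f)=38 at depth 2
Step 11: declare d=(read f)=38 at depth 2
Visible at query point: a=38 d=38 e=38 f=38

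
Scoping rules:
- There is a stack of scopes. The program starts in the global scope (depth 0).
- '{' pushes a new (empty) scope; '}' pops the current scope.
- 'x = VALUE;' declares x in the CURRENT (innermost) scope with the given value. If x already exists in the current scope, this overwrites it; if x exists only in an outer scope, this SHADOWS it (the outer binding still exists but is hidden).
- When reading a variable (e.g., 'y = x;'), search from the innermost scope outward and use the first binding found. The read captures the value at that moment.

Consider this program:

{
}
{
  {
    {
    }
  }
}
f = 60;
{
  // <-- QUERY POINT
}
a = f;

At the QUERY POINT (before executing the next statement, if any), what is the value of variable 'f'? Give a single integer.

Step 1: enter scope (depth=1)
Step 2: exit scope (depth=0)
Step 3: enter scope (depth=1)
Step 4: enter scope (depth=2)
Step 5: enter scope (depth=3)
Step 6: exit scope (depth=2)
Step 7: exit scope (depth=1)
Step 8: exit scope (depth=0)
Step 9: declare f=60 at depth 0
Step 10: enter scope (depth=1)
Visible at query point: f=60

Answer: 60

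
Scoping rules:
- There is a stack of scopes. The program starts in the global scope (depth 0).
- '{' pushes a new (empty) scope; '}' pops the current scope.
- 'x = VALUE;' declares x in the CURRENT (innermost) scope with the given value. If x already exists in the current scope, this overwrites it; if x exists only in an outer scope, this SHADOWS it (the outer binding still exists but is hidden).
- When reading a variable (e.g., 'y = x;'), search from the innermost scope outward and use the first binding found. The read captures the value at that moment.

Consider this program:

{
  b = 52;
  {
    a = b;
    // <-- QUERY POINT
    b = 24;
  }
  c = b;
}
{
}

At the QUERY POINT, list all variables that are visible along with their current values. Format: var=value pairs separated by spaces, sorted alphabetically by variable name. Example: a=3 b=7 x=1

Step 1: enter scope (depth=1)
Step 2: declare b=52 at depth 1
Step 3: enter scope (depth=2)
Step 4: declare a=(read b)=52 at depth 2
Visible at query point: a=52 b=52

Answer: a=52 b=52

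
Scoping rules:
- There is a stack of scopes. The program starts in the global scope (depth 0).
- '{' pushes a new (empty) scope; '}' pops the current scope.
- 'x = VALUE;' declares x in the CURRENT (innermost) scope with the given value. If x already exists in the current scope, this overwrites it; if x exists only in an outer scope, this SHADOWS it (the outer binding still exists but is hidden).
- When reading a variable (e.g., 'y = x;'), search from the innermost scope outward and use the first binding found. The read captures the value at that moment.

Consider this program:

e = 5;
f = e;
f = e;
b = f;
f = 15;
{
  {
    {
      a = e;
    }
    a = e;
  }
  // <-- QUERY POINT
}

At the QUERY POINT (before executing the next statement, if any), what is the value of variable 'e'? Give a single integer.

Answer: 5

Derivation:
Step 1: declare e=5 at depth 0
Step 2: declare f=(read e)=5 at depth 0
Step 3: declare f=(read e)=5 at depth 0
Step 4: declare b=(read f)=5 at depth 0
Step 5: declare f=15 at depth 0
Step 6: enter scope (depth=1)
Step 7: enter scope (depth=2)
Step 8: enter scope (depth=3)
Step 9: declare a=(read e)=5 at depth 3
Step 10: exit scope (depth=2)
Step 11: declare a=(read e)=5 at depth 2
Step 12: exit scope (depth=1)
Visible at query point: b=5 e=5 f=15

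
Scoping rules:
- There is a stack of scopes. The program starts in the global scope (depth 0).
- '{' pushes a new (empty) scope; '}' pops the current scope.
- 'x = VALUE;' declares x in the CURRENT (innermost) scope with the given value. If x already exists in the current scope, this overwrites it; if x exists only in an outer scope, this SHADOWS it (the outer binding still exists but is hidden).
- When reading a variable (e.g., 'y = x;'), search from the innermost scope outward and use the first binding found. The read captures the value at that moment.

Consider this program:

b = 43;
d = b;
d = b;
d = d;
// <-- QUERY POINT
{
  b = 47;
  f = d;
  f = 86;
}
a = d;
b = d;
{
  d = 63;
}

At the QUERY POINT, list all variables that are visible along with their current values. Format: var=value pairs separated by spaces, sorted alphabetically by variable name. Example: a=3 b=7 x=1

Step 1: declare b=43 at depth 0
Step 2: declare d=(read b)=43 at depth 0
Step 3: declare d=(read b)=43 at depth 0
Step 4: declare d=(read d)=43 at depth 0
Visible at query point: b=43 d=43

Answer: b=43 d=43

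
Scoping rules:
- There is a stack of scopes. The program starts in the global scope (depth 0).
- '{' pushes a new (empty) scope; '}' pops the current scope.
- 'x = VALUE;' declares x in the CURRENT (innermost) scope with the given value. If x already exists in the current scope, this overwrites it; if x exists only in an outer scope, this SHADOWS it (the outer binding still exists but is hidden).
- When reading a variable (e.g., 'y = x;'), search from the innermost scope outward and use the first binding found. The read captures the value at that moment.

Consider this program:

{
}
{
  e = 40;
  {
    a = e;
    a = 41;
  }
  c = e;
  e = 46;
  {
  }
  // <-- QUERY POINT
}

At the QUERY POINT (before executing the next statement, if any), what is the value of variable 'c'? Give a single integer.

Step 1: enter scope (depth=1)
Step 2: exit scope (depth=0)
Step 3: enter scope (depth=1)
Step 4: declare e=40 at depth 1
Step 5: enter scope (depth=2)
Step 6: declare a=(read e)=40 at depth 2
Step 7: declare a=41 at depth 2
Step 8: exit scope (depth=1)
Step 9: declare c=(read e)=40 at depth 1
Step 10: declare e=46 at depth 1
Step 11: enter scope (depth=2)
Step 12: exit scope (depth=1)
Visible at query point: c=40 e=46

Answer: 40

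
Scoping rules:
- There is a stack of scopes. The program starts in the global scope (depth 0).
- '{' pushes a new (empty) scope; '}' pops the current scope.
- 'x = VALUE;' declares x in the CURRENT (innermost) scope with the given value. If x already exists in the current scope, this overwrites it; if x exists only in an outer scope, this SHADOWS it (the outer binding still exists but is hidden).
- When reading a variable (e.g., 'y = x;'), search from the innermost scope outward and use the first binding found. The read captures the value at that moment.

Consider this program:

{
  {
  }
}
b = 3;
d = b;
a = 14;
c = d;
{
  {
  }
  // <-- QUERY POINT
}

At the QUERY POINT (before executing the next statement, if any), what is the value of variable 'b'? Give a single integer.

Step 1: enter scope (depth=1)
Step 2: enter scope (depth=2)
Step 3: exit scope (depth=1)
Step 4: exit scope (depth=0)
Step 5: declare b=3 at depth 0
Step 6: declare d=(read b)=3 at depth 0
Step 7: declare a=14 at depth 0
Step 8: declare c=(read d)=3 at depth 0
Step 9: enter scope (depth=1)
Step 10: enter scope (depth=2)
Step 11: exit scope (depth=1)
Visible at query point: a=14 b=3 c=3 d=3

Answer: 3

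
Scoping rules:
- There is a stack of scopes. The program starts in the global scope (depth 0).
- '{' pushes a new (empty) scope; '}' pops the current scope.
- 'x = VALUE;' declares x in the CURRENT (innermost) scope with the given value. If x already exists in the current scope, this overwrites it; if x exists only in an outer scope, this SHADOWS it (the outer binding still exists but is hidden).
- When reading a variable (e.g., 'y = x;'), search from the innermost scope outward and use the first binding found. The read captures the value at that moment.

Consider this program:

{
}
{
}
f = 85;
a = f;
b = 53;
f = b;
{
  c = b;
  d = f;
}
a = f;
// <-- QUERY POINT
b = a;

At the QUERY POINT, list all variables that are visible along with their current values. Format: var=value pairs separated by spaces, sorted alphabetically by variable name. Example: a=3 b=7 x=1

Step 1: enter scope (depth=1)
Step 2: exit scope (depth=0)
Step 3: enter scope (depth=1)
Step 4: exit scope (depth=0)
Step 5: declare f=85 at depth 0
Step 6: declare a=(read f)=85 at depth 0
Step 7: declare b=53 at depth 0
Step 8: declare f=(read b)=53 at depth 0
Step 9: enter scope (depth=1)
Step 10: declare c=(read b)=53 at depth 1
Step 11: declare d=(read f)=53 at depth 1
Step 12: exit scope (depth=0)
Step 13: declare a=(read f)=53 at depth 0
Visible at query point: a=53 b=53 f=53

Answer: a=53 b=53 f=53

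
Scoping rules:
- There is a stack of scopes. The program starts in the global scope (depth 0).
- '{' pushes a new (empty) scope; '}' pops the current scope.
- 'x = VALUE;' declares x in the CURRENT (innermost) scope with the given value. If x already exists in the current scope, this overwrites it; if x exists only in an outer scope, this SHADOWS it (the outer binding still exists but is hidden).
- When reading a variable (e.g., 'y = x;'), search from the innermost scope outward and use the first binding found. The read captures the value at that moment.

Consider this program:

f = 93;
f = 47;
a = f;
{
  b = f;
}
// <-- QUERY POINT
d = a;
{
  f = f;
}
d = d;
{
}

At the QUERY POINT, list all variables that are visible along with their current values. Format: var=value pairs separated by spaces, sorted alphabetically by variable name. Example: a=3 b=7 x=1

Step 1: declare f=93 at depth 0
Step 2: declare f=47 at depth 0
Step 3: declare a=(read f)=47 at depth 0
Step 4: enter scope (depth=1)
Step 5: declare b=(read f)=47 at depth 1
Step 6: exit scope (depth=0)
Visible at query point: a=47 f=47

Answer: a=47 f=47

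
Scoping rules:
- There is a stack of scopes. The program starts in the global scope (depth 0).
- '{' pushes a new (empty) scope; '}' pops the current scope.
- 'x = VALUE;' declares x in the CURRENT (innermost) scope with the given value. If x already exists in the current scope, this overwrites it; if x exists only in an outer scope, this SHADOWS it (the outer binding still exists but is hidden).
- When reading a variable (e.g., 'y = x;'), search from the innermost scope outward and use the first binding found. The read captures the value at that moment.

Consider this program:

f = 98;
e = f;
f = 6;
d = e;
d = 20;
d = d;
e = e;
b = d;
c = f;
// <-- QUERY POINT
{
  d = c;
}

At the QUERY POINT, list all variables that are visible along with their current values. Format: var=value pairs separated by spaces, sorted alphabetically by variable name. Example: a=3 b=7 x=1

Answer: b=20 c=6 d=20 e=98 f=6

Derivation:
Step 1: declare f=98 at depth 0
Step 2: declare e=(read f)=98 at depth 0
Step 3: declare f=6 at depth 0
Step 4: declare d=(read e)=98 at depth 0
Step 5: declare d=20 at depth 0
Step 6: declare d=(read d)=20 at depth 0
Step 7: declare e=(read e)=98 at depth 0
Step 8: declare b=(read d)=20 at depth 0
Step 9: declare c=(read f)=6 at depth 0
Visible at query point: b=20 c=6 d=20 e=98 f=6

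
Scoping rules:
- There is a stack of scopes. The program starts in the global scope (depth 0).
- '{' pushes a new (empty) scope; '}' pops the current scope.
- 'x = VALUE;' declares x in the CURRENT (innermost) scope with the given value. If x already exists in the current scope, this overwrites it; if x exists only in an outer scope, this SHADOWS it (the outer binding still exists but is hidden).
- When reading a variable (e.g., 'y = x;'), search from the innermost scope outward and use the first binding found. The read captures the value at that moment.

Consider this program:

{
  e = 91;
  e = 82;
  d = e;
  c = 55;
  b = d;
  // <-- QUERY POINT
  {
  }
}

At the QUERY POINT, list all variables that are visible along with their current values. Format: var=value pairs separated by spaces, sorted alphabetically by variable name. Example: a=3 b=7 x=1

Step 1: enter scope (depth=1)
Step 2: declare e=91 at depth 1
Step 3: declare e=82 at depth 1
Step 4: declare d=(read e)=82 at depth 1
Step 5: declare c=55 at depth 1
Step 6: declare b=(read d)=82 at depth 1
Visible at query point: b=82 c=55 d=82 e=82

Answer: b=82 c=55 d=82 e=82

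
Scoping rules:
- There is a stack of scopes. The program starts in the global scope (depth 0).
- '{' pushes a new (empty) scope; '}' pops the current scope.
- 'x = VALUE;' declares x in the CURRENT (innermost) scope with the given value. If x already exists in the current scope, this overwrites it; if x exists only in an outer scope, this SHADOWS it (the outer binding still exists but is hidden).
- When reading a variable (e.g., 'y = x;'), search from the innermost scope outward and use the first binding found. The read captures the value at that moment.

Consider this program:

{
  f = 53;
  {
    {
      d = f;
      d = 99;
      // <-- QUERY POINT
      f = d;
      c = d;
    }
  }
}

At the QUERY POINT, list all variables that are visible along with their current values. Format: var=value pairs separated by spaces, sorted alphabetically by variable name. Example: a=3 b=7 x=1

Step 1: enter scope (depth=1)
Step 2: declare f=53 at depth 1
Step 3: enter scope (depth=2)
Step 4: enter scope (depth=3)
Step 5: declare d=(read f)=53 at depth 3
Step 6: declare d=99 at depth 3
Visible at query point: d=99 f=53

Answer: d=99 f=53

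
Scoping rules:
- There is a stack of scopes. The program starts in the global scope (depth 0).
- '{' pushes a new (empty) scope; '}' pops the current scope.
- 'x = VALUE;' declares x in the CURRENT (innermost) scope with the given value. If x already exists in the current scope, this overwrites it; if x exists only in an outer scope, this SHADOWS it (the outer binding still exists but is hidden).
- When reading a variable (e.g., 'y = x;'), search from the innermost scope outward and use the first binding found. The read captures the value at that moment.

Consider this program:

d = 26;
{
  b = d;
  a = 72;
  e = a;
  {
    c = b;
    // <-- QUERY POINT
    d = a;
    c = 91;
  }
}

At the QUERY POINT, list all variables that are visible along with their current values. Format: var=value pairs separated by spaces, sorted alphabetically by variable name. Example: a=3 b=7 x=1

Step 1: declare d=26 at depth 0
Step 2: enter scope (depth=1)
Step 3: declare b=(read d)=26 at depth 1
Step 4: declare a=72 at depth 1
Step 5: declare e=(read a)=72 at depth 1
Step 6: enter scope (depth=2)
Step 7: declare c=(read b)=26 at depth 2
Visible at query point: a=72 b=26 c=26 d=26 e=72

Answer: a=72 b=26 c=26 d=26 e=72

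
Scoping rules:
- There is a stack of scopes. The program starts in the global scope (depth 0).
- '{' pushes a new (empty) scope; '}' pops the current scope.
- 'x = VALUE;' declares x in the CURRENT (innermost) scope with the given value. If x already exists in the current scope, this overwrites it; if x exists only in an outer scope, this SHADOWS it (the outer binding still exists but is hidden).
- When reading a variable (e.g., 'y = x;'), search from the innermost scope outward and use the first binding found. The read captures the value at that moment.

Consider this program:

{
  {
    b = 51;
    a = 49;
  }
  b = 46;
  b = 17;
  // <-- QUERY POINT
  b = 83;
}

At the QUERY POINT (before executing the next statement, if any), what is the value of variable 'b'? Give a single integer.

Step 1: enter scope (depth=1)
Step 2: enter scope (depth=2)
Step 3: declare b=51 at depth 2
Step 4: declare a=49 at depth 2
Step 5: exit scope (depth=1)
Step 6: declare b=46 at depth 1
Step 7: declare b=17 at depth 1
Visible at query point: b=17

Answer: 17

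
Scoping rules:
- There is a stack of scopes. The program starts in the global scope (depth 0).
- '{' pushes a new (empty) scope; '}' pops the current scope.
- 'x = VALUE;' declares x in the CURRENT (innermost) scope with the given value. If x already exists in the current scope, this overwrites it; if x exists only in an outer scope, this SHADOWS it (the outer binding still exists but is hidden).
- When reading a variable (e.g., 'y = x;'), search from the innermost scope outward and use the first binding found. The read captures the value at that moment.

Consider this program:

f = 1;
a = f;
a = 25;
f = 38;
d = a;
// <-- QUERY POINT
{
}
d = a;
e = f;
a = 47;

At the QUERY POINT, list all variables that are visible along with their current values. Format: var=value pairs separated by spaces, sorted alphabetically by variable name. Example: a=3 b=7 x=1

Step 1: declare f=1 at depth 0
Step 2: declare a=(read f)=1 at depth 0
Step 3: declare a=25 at depth 0
Step 4: declare f=38 at depth 0
Step 5: declare d=(read a)=25 at depth 0
Visible at query point: a=25 d=25 f=38

Answer: a=25 d=25 f=38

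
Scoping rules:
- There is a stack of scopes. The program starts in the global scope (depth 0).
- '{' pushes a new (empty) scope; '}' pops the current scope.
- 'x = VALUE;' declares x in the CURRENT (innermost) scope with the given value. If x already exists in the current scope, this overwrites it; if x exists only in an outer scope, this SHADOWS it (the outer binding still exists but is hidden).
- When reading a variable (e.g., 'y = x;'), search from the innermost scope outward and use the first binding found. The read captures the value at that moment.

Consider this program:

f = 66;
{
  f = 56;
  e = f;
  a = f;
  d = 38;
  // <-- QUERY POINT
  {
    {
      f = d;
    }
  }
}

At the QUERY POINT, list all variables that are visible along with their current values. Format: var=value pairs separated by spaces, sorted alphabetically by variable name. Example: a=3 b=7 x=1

Answer: a=56 d=38 e=56 f=56

Derivation:
Step 1: declare f=66 at depth 0
Step 2: enter scope (depth=1)
Step 3: declare f=56 at depth 1
Step 4: declare e=(read f)=56 at depth 1
Step 5: declare a=(read f)=56 at depth 1
Step 6: declare d=38 at depth 1
Visible at query point: a=56 d=38 e=56 f=56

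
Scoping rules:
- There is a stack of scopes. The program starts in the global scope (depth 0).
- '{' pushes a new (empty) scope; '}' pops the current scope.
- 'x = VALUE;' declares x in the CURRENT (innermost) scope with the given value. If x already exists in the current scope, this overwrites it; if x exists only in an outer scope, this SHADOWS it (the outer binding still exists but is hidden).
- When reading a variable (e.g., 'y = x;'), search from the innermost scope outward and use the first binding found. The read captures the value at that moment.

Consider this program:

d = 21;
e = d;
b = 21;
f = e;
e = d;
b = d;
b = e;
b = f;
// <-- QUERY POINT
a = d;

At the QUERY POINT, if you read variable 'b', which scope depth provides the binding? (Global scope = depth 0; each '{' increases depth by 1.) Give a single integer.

Step 1: declare d=21 at depth 0
Step 2: declare e=(read d)=21 at depth 0
Step 3: declare b=21 at depth 0
Step 4: declare f=(read e)=21 at depth 0
Step 5: declare e=(read d)=21 at depth 0
Step 6: declare b=(read d)=21 at depth 0
Step 7: declare b=(read e)=21 at depth 0
Step 8: declare b=(read f)=21 at depth 0
Visible at query point: b=21 d=21 e=21 f=21

Answer: 0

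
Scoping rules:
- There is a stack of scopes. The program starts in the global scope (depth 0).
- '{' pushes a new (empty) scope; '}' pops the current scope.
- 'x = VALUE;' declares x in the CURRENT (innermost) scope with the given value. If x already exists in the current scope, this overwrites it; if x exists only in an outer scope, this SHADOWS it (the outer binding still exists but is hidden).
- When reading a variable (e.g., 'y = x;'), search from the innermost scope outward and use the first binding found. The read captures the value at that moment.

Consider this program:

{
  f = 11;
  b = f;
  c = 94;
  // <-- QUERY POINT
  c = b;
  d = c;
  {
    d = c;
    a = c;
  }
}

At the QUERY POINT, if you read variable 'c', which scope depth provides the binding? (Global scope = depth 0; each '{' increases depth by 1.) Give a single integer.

Answer: 1

Derivation:
Step 1: enter scope (depth=1)
Step 2: declare f=11 at depth 1
Step 3: declare b=(read f)=11 at depth 1
Step 4: declare c=94 at depth 1
Visible at query point: b=11 c=94 f=11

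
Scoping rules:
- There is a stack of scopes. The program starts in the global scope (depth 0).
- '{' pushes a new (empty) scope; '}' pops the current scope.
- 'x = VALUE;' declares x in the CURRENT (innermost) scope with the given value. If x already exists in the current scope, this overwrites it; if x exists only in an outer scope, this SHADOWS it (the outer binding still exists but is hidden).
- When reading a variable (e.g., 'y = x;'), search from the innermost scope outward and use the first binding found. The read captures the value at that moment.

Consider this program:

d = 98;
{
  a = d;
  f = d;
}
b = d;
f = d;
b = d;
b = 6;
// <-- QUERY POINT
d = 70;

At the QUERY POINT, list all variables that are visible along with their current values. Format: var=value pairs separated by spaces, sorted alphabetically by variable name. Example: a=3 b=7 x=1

Step 1: declare d=98 at depth 0
Step 2: enter scope (depth=1)
Step 3: declare a=(read d)=98 at depth 1
Step 4: declare f=(read d)=98 at depth 1
Step 5: exit scope (depth=0)
Step 6: declare b=(read d)=98 at depth 0
Step 7: declare f=(read d)=98 at depth 0
Step 8: declare b=(read d)=98 at depth 0
Step 9: declare b=6 at depth 0
Visible at query point: b=6 d=98 f=98

Answer: b=6 d=98 f=98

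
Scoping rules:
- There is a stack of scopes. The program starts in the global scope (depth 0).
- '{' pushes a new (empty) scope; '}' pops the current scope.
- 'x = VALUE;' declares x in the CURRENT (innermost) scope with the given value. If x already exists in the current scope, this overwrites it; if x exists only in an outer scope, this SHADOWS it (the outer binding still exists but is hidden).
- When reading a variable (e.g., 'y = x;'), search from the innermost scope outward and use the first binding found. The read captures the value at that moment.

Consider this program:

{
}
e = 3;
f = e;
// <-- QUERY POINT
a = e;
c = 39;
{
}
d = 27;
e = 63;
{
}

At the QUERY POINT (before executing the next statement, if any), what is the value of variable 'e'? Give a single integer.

Answer: 3

Derivation:
Step 1: enter scope (depth=1)
Step 2: exit scope (depth=0)
Step 3: declare e=3 at depth 0
Step 4: declare f=(read e)=3 at depth 0
Visible at query point: e=3 f=3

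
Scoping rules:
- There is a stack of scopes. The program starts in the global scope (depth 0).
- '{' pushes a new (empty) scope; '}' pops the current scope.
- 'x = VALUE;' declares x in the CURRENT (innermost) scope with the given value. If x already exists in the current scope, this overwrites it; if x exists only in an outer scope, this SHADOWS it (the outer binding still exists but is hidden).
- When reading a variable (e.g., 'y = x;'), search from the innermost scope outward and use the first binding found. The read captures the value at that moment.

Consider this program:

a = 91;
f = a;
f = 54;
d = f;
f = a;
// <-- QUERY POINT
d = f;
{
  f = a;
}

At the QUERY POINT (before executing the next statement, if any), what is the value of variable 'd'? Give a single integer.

Answer: 54

Derivation:
Step 1: declare a=91 at depth 0
Step 2: declare f=(read a)=91 at depth 0
Step 3: declare f=54 at depth 0
Step 4: declare d=(read f)=54 at depth 0
Step 5: declare f=(read a)=91 at depth 0
Visible at query point: a=91 d=54 f=91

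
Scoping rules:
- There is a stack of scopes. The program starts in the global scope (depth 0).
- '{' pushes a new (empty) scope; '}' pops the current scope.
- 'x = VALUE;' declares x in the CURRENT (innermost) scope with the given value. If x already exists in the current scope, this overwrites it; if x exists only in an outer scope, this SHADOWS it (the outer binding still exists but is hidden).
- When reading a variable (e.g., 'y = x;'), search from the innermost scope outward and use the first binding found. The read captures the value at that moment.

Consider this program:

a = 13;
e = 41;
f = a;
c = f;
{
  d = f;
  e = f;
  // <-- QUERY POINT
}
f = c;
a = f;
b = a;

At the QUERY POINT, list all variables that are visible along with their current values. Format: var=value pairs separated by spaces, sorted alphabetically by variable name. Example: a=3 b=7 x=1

Answer: a=13 c=13 d=13 e=13 f=13

Derivation:
Step 1: declare a=13 at depth 0
Step 2: declare e=41 at depth 0
Step 3: declare f=(read a)=13 at depth 0
Step 4: declare c=(read f)=13 at depth 0
Step 5: enter scope (depth=1)
Step 6: declare d=(read f)=13 at depth 1
Step 7: declare e=(read f)=13 at depth 1
Visible at query point: a=13 c=13 d=13 e=13 f=13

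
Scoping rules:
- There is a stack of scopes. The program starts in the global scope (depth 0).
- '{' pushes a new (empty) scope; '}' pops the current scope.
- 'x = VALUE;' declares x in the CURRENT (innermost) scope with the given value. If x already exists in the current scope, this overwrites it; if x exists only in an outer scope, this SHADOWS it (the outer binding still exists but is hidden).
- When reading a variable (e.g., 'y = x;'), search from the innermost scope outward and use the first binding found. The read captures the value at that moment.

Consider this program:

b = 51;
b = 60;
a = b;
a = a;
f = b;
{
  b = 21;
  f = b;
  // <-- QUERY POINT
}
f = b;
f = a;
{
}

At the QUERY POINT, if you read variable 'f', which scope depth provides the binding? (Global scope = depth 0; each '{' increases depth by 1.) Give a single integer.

Answer: 1

Derivation:
Step 1: declare b=51 at depth 0
Step 2: declare b=60 at depth 0
Step 3: declare a=(read b)=60 at depth 0
Step 4: declare a=(read a)=60 at depth 0
Step 5: declare f=(read b)=60 at depth 0
Step 6: enter scope (depth=1)
Step 7: declare b=21 at depth 1
Step 8: declare f=(read b)=21 at depth 1
Visible at query point: a=60 b=21 f=21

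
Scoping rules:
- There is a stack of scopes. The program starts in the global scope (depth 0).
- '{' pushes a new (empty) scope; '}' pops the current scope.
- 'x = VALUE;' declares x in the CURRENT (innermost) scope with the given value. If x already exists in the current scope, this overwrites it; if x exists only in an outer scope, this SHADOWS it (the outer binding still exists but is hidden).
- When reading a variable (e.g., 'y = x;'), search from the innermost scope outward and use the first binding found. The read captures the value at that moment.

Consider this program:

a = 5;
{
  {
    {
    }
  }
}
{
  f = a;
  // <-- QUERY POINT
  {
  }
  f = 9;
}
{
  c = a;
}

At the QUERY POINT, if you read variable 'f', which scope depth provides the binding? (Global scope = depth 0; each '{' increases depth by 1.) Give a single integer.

Step 1: declare a=5 at depth 0
Step 2: enter scope (depth=1)
Step 3: enter scope (depth=2)
Step 4: enter scope (depth=3)
Step 5: exit scope (depth=2)
Step 6: exit scope (depth=1)
Step 7: exit scope (depth=0)
Step 8: enter scope (depth=1)
Step 9: declare f=(read a)=5 at depth 1
Visible at query point: a=5 f=5

Answer: 1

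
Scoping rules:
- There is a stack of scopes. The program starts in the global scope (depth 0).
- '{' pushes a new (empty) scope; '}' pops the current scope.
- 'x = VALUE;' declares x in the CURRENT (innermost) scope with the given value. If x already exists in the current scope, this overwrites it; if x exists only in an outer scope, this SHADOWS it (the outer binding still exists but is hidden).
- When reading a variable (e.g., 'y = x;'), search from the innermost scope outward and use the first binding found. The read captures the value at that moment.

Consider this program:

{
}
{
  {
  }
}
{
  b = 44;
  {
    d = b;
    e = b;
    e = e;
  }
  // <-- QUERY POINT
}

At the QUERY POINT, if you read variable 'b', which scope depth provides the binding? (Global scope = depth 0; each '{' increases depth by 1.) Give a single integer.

Step 1: enter scope (depth=1)
Step 2: exit scope (depth=0)
Step 3: enter scope (depth=1)
Step 4: enter scope (depth=2)
Step 5: exit scope (depth=1)
Step 6: exit scope (depth=0)
Step 7: enter scope (depth=1)
Step 8: declare b=44 at depth 1
Step 9: enter scope (depth=2)
Step 10: declare d=(read b)=44 at depth 2
Step 11: declare e=(read b)=44 at depth 2
Step 12: declare e=(read e)=44 at depth 2
Step 13: exit scope (depth=1)
Visible at query point: b=44

Answer: 1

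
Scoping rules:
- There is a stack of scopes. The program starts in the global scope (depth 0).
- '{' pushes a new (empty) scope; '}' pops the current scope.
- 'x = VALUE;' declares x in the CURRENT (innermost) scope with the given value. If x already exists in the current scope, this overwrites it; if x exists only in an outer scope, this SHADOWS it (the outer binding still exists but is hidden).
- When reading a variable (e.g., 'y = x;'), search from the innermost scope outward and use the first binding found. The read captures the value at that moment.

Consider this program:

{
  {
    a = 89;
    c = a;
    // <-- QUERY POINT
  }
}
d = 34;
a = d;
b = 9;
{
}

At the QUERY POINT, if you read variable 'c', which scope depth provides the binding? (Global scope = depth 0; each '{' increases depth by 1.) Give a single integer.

Answer: 2

Derivation:
Step 1: enter scope (depth=1)
Step 2: enter scope (depth=2)
Step 3: declare a=89 at depth 2
Step 4: declare c=(read a)=89 at depth 2
Visible at query point: a=89 c=89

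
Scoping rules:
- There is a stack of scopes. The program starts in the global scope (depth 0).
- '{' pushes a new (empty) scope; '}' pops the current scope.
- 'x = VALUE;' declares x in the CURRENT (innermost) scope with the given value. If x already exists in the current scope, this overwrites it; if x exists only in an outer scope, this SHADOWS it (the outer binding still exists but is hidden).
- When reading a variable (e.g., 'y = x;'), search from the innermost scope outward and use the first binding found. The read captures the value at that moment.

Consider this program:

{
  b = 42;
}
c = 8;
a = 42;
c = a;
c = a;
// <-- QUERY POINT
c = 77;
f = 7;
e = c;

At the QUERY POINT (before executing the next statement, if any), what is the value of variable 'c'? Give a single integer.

Step 1: enter scope (depth=1)
Step 2: declare b=42 at depth 1
Step 3: exit scope (depth=0)
Step 4: declare c=8 at depth 0
Step 5: declare a=42 at depth 0
Step 6: declare c=(read a)=42 at depth 0
Step 7: declare c=(read a)=42 at depth 0
Visible at query point: a=42 c=42

Answer: 42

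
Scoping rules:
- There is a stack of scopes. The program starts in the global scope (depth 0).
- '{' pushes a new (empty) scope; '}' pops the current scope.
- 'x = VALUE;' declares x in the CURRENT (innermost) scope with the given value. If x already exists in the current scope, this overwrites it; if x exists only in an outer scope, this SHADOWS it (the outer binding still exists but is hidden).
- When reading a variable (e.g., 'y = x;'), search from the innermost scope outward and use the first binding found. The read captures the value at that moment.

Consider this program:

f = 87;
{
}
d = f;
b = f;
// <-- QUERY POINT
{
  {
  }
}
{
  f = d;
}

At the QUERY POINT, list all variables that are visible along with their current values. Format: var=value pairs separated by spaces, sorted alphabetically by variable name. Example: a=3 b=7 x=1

Step 1: declare f=87 at depth 0
Step 2: enter scope (depth=1)
Step 3: exit scope (depth=0)
Step 4: declare d=(read f)=87 at depth 0
Step 5: declare b=(read f)=87 at depth 0
Visible at query point: b=87 d=87 f=87

Answer: b=87 d=87 f=87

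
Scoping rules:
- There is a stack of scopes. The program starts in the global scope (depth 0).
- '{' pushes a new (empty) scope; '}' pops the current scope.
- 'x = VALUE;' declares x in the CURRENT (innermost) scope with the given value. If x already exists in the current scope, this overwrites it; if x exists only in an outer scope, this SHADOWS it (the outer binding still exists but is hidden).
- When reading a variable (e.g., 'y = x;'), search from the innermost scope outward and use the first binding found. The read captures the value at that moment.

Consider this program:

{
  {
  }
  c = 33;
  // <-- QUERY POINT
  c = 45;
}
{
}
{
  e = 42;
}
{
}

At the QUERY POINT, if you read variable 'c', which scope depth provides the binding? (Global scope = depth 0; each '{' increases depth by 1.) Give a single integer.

Answer: 1

Derivation:
Step 1: enter scope (depth=1)
Step 2: enter scope (depth=2)
Step 3: exit scope (depth=1)
Step 4: declare c=33 at depth 1
Visible at query point: c=33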